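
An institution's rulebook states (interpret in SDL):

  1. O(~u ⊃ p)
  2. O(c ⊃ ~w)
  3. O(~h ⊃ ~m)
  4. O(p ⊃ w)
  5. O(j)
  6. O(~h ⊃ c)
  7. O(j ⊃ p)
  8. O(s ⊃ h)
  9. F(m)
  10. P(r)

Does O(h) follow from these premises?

From premise 5 we have O(j).
Premise 7 is O(j ⊃ p); since O(j), deontic closure gives O(p).
With premise 4, O(p ⊃ w), the K-axiom yields O(w).
Premise 2, O(c ⊃ ~w), contraposes to O(w ⊃ ~c); with O(w) we get O(~c).
The contrapositive of premise 6 (O(~h ⊃ c)) is O(~c ⊃ h), and O(~c) is already established, so O(h).
Premises 1, 3, 8, 9, 10 do not contribute to this derivation.
So O(h) follows.

Yes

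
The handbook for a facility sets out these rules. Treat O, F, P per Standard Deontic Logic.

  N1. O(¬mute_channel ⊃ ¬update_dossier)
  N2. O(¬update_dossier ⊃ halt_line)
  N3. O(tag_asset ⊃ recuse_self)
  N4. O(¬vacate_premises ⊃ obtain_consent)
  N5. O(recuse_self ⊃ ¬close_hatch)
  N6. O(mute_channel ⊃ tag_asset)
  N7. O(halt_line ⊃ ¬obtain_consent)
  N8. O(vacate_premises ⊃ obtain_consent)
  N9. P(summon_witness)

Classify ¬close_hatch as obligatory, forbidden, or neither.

Premises 8 and 4 cover both cases: O(vacate_premises ⊃ obtain_consent) and O(¬vacate_premises ⊃ obtain_consent). Since vacate_premises ∨ ¬vacate_premises is a tautology, O(obtain_consent) follows.
Premise 7 is O(halt_line ⊃ ¬obtain_consent); contrapositively O(obtain_consent ⊃ ¬halt_line). Since O(obtain_consent) holds, K gives O(¬halt_line).
The contrapositive of premise 2 (O(¬update_dossier ⊃ halt_line)) is O(¬halt_line ⊃ update_dossier), and O(¬halt_line) is already established, so O(update_dossier).
Premise 1 is O(¬mute_channel ⊃ ¬update_dossier); contrapositively O(update_dossier ⊃ mute_channel). Since O(update_dossier) holds, K gives O(mute_channel).
From O(mute_channel) and premise 6, O(mute_channel ⊃ tag_asset), we obtain O(tag_asset).
With premise 3, O(tag_asset ⊃ recuse_self), the K-axiom yields O(recuse_self).
With premise 5, O(recuse_self ⊃ ¬close_hatch), the K-axiom yields O(¬close_hatch).
Premise 9 does not contribute to this derivation.
Hence ¬close_hatch is obligatory.

Obligatory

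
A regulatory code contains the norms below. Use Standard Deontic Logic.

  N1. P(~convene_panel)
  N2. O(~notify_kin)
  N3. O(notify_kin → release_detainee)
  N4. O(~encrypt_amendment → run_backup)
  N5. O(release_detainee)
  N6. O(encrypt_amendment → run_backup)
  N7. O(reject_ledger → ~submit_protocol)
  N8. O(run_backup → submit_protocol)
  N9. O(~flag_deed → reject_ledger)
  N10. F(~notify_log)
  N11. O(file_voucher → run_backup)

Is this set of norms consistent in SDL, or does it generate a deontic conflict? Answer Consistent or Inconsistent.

Consistent

Premise 3 is O(notify_kin → release_detainee); even if O(release_detainee) held, inferring O(notify_kin) would be affirming the consequent — invalid.
So O(notify_kin) is not derivable, and the apparent clash with O(~notify_kin) does not arise.
A world satisfying every obligation exists (e.g. convene_panel=false, encrypt_amendment=false, file_voucher=false, flag_deed=true, notify_kin=false, notify_log=true, reject_ledger=false, release_detainee=true, run_backup=true, submit_protocol=true); no atom is both obligatory and forbidden, so the set is consistent.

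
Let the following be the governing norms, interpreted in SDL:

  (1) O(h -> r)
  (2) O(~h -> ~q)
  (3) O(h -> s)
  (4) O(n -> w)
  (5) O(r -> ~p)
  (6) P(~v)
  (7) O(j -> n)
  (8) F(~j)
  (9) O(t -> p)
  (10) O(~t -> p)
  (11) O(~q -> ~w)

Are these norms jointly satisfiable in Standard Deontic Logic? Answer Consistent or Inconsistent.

Premises 9 and 10 are O(t -> p) and O(~t -> p); every ideal world satisfies t or ~t, so in either case p holds — hence O(p).
The contrapositive of premise 5 (O(r -> ~p)) is O(p -> ~r), and O(p) is already established, so O(~r).
Premise 1, O(h -> r), contraposes to O(~r -> ~h); with O(~r) we get O(~h).
Applying K to premise 2 (O(~h -> ~q)) and O(~h) yields O(~q).
With premise 11, O(~q -> ~w), the K-axiom yields O(~w).
The contrapositive of premise 4 (O(n -> w)) is O(~w -> ~n), and O(~w) is already established, so O(~n).
The contrapositive of premise 7 (O(j -> n)) is O(~n -> ~j), and O(~n) is already established, so O(~j).
Yet premise 8 is F(~j), i.e. O(j).
We now have both O(~j) and O(j) — j is simultaneously obligatory and forbidden, violating the D-axiom.

Inconsistent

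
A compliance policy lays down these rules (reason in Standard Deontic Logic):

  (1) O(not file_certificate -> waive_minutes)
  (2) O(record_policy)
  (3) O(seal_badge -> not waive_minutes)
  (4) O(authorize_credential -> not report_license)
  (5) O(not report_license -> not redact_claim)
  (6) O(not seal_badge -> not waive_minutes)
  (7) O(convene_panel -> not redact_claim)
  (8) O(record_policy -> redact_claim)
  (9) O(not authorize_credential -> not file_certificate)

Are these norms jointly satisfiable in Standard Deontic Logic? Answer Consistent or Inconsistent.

Premises 6 and 3 are O(not seal_badge -> not waive_minutes) and O(seal_badge -> not waive_minutes); every ideal world satisfies not seal_badge or seal_badge, so in either case not waive_minutes holds — hence O(not waive_minutes).
Premise 1 is O(not file_certificate -> waive_minutes); contrapositively O(not waive_minutes -> file_certificate). Since O(not waive_minutes) holds, K gives O(file_certificate).
Premise 9 is O(not authorize_credential -> not file_certificate); contrapositively O(file_certificate -> authorize_credential). Since O(file_certificate) holds, K gives O(authorize_credential).
With premise 4, O(authorize_credential -> not report_license), the K-axiom yields O(not report_license).
Applying K to premise 5 (O(not report_license -> not redact_claim)) and O(not report_license) yields O(not redact_claim).
Premise 8, O(record_policy -> redact_claim), contraposes to O(not redact_claim -> not record_policy); with O(not redact_claim) we get O(not record_policy).
But premise 2 directly asserts O(record_policy).
We now have both O(not record_policy) and O(record_policy) — record_policy is simultaneously obligatory and forbidden, violating the D-axiom.

Inconsistent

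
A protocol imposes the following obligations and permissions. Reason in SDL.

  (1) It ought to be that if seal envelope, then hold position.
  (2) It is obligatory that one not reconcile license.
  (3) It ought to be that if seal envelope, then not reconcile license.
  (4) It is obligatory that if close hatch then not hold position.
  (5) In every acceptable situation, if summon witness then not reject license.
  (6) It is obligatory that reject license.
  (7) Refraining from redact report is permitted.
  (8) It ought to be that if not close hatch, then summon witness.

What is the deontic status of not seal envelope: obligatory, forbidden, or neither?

Premise 6 gives O(reject_license).
Premise 5, O(summon_witness → ¬reject_license), contraposes to O(reject_license → ¬summon_witness); with O(reject_license) we get O(¬summon_witness).
The contrapositive of premise 8 (O(¬close_hatch → summon_witness)) is O(¬summon_witness → close_hatch), and O(¬summon_witness) is already established, so O(close_hatch).
Applying K to premise 4 (O(close_hatch → ¬hold_position)) and O(close_hatch) yields O(¬hold_position).
Premise 1 is O(seal_envelope → hold_position); contrapositively O(¬hold_position → ¬seal_envelope). Since O(¬hold_position) holds, K gives O(¬seal_envelope).
Premises 2, 3, 7 do not contribute to this derivation.
Hence ¬seal_envelope is obligatory.

Obligatory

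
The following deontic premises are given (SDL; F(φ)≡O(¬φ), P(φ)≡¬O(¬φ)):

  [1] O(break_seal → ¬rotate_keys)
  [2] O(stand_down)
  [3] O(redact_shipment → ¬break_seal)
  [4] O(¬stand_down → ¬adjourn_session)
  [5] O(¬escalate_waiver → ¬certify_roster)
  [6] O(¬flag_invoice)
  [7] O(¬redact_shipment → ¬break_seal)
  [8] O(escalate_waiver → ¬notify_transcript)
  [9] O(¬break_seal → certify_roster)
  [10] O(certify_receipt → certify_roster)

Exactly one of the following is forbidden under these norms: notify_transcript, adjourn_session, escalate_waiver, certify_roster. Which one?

notify_transcript

Premises 3 and 7 are O(redact_shipment → ¬break_seal) and O(¬redact_shipment → ¬break_seal); every ideal world satisfies redact_shipment or ¬redact_shipment, so in either case ¬break_seal holds — hence O(¬break_seal).
Applying K to premise 9 (O(¬break_seal → certify_roster)) and O(¬break_seal) yields O(certify_roster).
Premise 5, O(¬escalate_waiver → ¬certify_roster), contraposes to O(certify_roster → escalate_waiver); with O(certify_roster) we get O(escalate_waiver).
Premise 8 is O(escalate_waiver → ¬notify_transcript); since O(escalate_waiver), deontic closure gives O(¬notify_transcript).
So O(¬notify_transcript) holds, i.e. notify_transcript is forbidden. None of the other listed options is forbidden under the premises.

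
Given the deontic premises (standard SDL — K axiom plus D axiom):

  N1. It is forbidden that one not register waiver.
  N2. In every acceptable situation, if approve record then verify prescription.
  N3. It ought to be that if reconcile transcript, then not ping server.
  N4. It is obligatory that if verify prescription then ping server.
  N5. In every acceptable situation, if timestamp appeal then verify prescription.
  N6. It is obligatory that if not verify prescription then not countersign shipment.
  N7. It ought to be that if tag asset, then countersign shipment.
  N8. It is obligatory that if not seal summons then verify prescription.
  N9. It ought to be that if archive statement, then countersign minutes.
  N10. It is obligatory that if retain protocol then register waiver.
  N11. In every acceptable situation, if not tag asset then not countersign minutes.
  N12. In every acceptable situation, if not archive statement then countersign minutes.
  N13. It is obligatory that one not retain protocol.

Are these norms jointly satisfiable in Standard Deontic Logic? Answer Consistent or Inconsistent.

Consistent

Premise 10 is O(retain_protocol → register_waiver); even if O(register_waiver) held, inferring O(retain_protocol) would be affirming the consequent — invalid.
So O(retain_protocol) is not derivable, and the apparent clash with O(¬retain_protocol) does not arise.
A world satisfying every obligation exists (e.g. approve_record=false, archive_statement=false, countersign_minutes=true, countersign_shipment=true, ping_server=true, reconcile_transcript=false, register_waiver=true, retain_protocol=false, seal_summons=false, tag_asset=true, timestamp_appeal=false, verify_prescription=true); no atom is both obligatory and forbidden, so the set is consistent.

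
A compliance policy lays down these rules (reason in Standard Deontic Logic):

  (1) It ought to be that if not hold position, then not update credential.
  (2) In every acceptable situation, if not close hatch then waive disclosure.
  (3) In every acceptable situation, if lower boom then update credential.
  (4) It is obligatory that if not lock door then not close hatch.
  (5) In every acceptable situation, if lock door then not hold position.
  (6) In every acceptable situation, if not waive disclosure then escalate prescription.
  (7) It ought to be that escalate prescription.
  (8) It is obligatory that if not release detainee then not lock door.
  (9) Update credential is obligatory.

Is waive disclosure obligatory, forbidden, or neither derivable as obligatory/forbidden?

From premise 9 we have O(update_credential).
The contrapositive of premise 1 (O(¬hold_position → ¬update_credential)) is O(update_credential → hold_position), and O(update_credential) is already established, so O(hold_position).
Premise 5 is O(lock_door → ¬hold_position); contrapositively O(hold_position → ¬lock_door). Since O(hold_position) holds, K gives O(¬lock_door).
Applying K to premise 4 (O(¬lock_door → ¬close_hatch)) and O(¬lock_door) yields O(¬close_hatch).
Premise 2 is O(¬close_hatch → waive_disclosure); since O(¬close_hatch), deontic closure gives O(waive_disclosure).
Premises 3, 6, 7, 8 do not contribute to this derivation.
Hence waive_disclosure is obligatory.

Obligatory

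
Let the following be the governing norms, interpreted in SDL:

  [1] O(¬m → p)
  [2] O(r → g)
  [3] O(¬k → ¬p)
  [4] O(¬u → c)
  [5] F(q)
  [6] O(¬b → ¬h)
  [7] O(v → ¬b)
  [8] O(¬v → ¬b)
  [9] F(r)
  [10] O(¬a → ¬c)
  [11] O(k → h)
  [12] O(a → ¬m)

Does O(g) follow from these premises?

No

Premise 2 is O(r → g), but O(r) is not derivable from the premises, so it does not yield O(g).
No other premise forces O(g). An ideal world satisfying every premise can still have g false, so O(g) is not derivable.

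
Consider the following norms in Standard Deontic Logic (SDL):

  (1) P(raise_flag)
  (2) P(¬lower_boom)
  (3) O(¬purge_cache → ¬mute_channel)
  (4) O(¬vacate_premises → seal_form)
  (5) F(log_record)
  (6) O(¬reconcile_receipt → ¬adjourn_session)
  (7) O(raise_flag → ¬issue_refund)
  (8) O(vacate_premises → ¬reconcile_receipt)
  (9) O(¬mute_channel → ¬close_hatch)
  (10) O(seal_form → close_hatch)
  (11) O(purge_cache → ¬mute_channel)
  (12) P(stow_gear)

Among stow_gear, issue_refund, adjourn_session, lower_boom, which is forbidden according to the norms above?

adjourn_session

Premises 3 and 11 are O(¬purge_cache → ¬mute_channel) and O(purge_cache → ¬mute_channel); every ideal world satisfies ¬purge_cache or purge_cache, so in either case ¬mute_channel holds — hence O(¬mute_channel).
Premise 9 is O(¬mute_channel → ¬close_hatch); since O(¬mute_channel), deontic closure gives O(¬close_hatch).
Premise 10, O(seal_form → close_hatch), contraposes to O(¬close_hatch → ¬seal_form); with O(¬close_hatch) we get O(¬seal_form).
The contrapositive of premise 4 (O(¬vacate_premises → seal_form)) is O(¬seal_form → vacate_premises), and O(¬seal_form) is already established, so O(vacate_premises).
With premise 8, O(vacate_premises → ¬reconcile_receipt), the K-axiom yields O(¬reconcile_receipt).
With premise 6, O(¬reconcile_receipt → ¬adjourn_session), the K-axiom yields O(¬adjourn_session).
So O(¬adjourn_session) holds, i.e. adjourn_session is forbidden. None of the other listed options is forbidden under the premises.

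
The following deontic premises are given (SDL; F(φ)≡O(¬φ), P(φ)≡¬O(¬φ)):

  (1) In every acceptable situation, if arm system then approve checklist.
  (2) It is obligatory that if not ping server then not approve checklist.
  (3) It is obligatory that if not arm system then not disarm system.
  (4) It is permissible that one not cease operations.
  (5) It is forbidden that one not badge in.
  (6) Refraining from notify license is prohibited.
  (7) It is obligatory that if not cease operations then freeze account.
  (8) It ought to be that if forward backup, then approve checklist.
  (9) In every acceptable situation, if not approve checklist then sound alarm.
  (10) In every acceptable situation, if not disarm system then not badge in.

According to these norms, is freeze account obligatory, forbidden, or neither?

Neither

Premise 7 is O(¬cease_operations → freeze_account), but O(¬cease_operations) is not derivable from the premises (the permission P(¬cease_operations) asserts only ¬O(cease_operations), not O(¬cease_operations)), so it does not yield O(freeze_account).
No premise or chain of K-axiom applications forces O(freeze_account), and none forces O(¬freeze_account). So freeze_account is neither obligatory nor forbidden under these norms.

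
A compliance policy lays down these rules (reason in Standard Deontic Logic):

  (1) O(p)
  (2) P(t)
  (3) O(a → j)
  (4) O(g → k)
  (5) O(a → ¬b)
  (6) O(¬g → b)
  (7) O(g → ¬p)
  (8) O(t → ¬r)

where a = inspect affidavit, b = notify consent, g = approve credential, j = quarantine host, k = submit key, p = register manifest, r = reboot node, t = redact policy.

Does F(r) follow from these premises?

No

Premise 8 is O(t → ¬r), but O(t) is not derivable from the premises (the permission P(t) asserts only ¬O(¬t), not O(t)), so it does not yield O(¬r).
No other premise forces O(¬r). An ideal world satisfying every premise can still have r true, so F(r) is not derivable.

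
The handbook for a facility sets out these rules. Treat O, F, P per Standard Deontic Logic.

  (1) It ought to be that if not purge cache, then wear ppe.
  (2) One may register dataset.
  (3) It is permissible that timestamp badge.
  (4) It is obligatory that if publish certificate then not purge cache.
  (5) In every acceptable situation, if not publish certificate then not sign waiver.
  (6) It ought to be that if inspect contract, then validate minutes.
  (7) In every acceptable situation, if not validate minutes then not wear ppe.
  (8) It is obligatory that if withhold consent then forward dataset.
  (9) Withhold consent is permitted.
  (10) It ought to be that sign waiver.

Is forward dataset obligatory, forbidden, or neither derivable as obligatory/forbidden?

Neither

Premise 8 is O(withhold_consent → forward_dataset), but O(withhold_consent) is not derivable from the premises (the permission P(withhold_consent) asserts only ¬O(¬withhold_consent), not O(withhold_consent)), so it does not yield O(forward_dataset).
No premise or chain of K-axiom applications forces O(forward_dataset), and none forces O(¬forward_dataset). So forward_dataset is neither obligatory nor forbidden under these norms.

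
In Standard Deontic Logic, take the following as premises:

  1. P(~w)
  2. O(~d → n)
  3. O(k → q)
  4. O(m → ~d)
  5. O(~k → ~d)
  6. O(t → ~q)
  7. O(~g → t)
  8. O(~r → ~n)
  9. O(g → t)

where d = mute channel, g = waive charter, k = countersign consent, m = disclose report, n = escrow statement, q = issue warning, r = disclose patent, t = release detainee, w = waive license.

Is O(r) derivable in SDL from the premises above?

Yes

Premises 9 and 7 cover both cases: O(g → t) and O(~g → t). Since g ∨ ~g is a tautology, O(t) follows.
Premise 6 is O(t → ~q); since O(t), deontic closure gives O(~q).
Premise 3 is O(k → q); contrapositively O(~q → ~k). Since O(~q) holds, K gives O(~k).
With premise 5, O(~k → ~d), the K-axiom yields O(~d).
Premise 2 is O(~d → n); since O(~d), deontic closure gives O(n).
Premise 8 is O(~r → ~n); contrapositively O(n → r). Since O(n) holds, K gives O(r).
Premises 1, 4 do not contribute to this derivation.
So O(r) follows.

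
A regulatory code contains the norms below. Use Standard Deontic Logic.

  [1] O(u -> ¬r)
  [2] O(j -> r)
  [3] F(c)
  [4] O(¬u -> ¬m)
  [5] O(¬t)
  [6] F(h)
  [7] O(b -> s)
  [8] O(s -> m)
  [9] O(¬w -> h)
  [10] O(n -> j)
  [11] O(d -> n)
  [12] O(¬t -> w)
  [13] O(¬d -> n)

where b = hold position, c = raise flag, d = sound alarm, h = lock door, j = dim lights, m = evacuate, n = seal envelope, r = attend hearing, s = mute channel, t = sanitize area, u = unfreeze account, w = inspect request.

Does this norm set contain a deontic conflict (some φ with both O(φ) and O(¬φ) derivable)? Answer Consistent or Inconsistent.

Premise 9 is O(¬w -> h), but O(¬w) is not derivable from the premises, so it does not yield O(h).
So O(h) is not derivable, and the apparent clash with O(¬h) does not arise.
A world satisfying every obligation exists (e.g. b=false, c=false, d=false, h=false, j=true, m=false, n=true, r=true, s=false, t=false, u=false, w=true); no atom is both obligatory and forbidden, so the set is consistent.

Consistent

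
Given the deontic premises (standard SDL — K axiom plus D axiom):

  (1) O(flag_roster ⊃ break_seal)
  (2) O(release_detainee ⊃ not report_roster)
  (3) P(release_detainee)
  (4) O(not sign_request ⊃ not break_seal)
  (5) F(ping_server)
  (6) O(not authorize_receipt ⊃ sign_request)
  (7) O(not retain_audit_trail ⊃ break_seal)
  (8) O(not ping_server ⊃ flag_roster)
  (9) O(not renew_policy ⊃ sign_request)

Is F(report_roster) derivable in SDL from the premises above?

No

Premise 2 is O(release_detainee ⊃ not report_roster), but O(release_detainee) is not derivable from the premises (the permission P(release_detainee) asserts only not O(not release_detainee), not O(release_detainee)), so it does not yield O(not report_roster).
No other premise forces O(not report_roster). An ideal world satisfying every premise can still have report_roster true, so F(report_roster) is not derivable.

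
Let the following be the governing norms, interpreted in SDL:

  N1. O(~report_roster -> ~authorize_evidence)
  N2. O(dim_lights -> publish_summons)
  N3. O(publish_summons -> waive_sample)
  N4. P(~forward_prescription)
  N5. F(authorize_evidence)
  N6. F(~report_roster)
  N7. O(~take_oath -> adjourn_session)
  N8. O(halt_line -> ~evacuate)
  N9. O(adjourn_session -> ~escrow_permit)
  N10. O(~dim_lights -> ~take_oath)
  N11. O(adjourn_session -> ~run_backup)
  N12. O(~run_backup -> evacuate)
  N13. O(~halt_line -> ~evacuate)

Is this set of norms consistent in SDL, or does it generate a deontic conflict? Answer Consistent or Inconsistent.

Premise 1 is O(~report_roster -> ~authorize_evidence); even if O(~authorize_evidence) held, inferring O(~report_roster) would be affirming the consequent — invalid.
So O(~report_roster) is not derivable, and the apparent clash with O(report_roster) does not arise.
A world satisfying every obligation exists (e.g. adjourn_session=false, authorize_evidence=false, dim_lights=true, escrow_permit=false, evacuate=false, forward_prescription=false, halt_line=false, publish_summons=true, report_roster=true, run_backup=true, take_oath=true, waive_sample=true); no atom is both obligatory and forbidden, so the set is consistent.

Consistent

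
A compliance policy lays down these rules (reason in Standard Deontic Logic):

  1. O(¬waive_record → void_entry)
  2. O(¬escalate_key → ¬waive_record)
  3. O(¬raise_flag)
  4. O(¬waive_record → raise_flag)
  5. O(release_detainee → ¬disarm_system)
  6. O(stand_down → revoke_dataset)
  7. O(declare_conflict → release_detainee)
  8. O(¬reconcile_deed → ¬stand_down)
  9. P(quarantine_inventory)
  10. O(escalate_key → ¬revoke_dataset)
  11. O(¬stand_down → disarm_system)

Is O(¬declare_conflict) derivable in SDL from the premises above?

From premise 3 we have O(¬raise_flag).
The contrapositive of premise 4 (O(¬waive_record → raise_flag)) is O(¬raise_flag → waive_record), and O(¬raise_flag) is already established, so O(waive_record).
Premise 2 is O(¬escalate_key → ¬waive_record); contrapositively O(waive_record → escalate_key). Since O(waive_record) holds, K gives O(escalate_key).
From O(escalate_key) and premise 10, O(escalate_key → ¬revoke_dataset), we obtain O(¬revoke_dataset).
The contrapositive of premise 6 (O(stand_down → revoke_dataset)) is O(¬revoke_dataset → ¬stand_down), and O(¬revoke_dataset) is already established, so O(¬stand_down).
From O(¬stand_down) and premise 11, O(¬stand_down → disarm_system), we obtain O(disarm_system).
Premise 5, O(release_detainee → ¬disarm_system), contraposes to O(disarm_system → ¬release_detainee); with O(disarm_system) we get O(¬release_detainee).
Premise 7 is O(declare_conflict → release_detainee); contrapositively O(¬release_detainee → ¬declare_conflict). Since O(¬release_detainee) holds, K gives O(¬declare_conflict).
Premises 1, 8, 9 do not contribute to this derivation.
So O(¬declare_conflict) follows.

Yes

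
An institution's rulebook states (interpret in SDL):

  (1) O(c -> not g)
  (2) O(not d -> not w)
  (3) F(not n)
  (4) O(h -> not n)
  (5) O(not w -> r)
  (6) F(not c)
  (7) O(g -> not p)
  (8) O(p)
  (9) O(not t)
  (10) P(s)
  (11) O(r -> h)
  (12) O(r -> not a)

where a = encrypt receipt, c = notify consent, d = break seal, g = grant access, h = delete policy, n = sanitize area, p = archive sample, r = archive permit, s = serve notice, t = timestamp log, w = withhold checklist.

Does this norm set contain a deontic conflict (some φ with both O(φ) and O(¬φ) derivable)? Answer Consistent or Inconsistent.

Consistent

Premise 7 is O(g -> not p), but O(g) is not derivable from the premises, so it does not yield O(not p).
So O(not p) is not derivable, and the apparent clash with O(p) does not arise.
A world satisfying every obligation exists (e.g. a=false, c=true, d=true, g=false, h=false, n=true, p=true, r=false, s=false, t=false, w=true); no atom is both obligatory and forbidden, so the set is consistent.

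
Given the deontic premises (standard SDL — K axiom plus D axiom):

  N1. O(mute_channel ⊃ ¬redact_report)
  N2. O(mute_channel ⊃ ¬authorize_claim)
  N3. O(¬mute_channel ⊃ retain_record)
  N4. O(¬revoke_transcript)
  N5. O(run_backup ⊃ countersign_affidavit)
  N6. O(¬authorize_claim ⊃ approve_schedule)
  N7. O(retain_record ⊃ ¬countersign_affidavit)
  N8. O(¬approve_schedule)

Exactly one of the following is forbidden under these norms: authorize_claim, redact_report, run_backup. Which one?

Premise 8 gives O(¬approve_schedule).
Premise 6 is O(¬authorize_claim ⊃ approve_schedule); contrapositively O(¬approve_schedule ⊃ authorize_claim). Since O(¬approve_schedule) holds, K gives O(authorize_claim).
Premise 2, O(mute_channel ⊃ ¬authorize_claim), contraposes to O(authorize_claim ⊃ ¬mute_channel); with O(authorize_claim) we get O(¬mute_channel).
From O(¬mute_channel) and premise 3, O(¬mute_channel ⊃ retain_record), we obtain O(retain_record).
Premise 7 is O(retain_record ⊃ ¬countersign_affidavit); since O(retain_record), deontic closure gives O(¬countersign_affidavit).
Premise 5 is O(run_backup ⊃ countersign_affidavit); contrapositively O(¬countersign_affidavit ⊃ ¬run_backup). Since O(¬countersign_affidavit) holds, K gives O(¬run_backup).
So O(¬run_backup) holds, i.e. run_backup is forbidden. None of the other listed options is forbidden under the premises.

run_backup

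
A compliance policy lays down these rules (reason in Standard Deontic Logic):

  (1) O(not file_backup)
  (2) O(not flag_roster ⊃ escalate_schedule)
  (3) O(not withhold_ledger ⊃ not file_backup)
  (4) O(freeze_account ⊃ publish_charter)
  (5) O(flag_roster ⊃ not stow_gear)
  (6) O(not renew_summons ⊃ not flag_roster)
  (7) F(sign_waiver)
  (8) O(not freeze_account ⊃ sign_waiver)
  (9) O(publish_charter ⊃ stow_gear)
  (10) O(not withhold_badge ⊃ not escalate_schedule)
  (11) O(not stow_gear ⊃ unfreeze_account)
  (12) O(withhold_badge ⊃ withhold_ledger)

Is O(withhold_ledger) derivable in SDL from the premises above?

Yes

F(sign_waiver) at premise 7 means O(not sign_waiver).
The contrapositive of premise 8 (O(not freeze_account ⊃ sign_waiver)) is O(not sign_waiver ⊃ freeze_account), and O(not sign_waiver) is already established, so O(freeze_account).
Premise 4 is O(freeze_account ⊃ publish_charter); since O(freeze_account), deontic closure gives O(publish_charter).
From O(publish_charter) and premise 9, O(publish_charter ⊃ stow_gear), we obtain O(stow_gear).
Premise 5, O(flag_roster ⊃ not stow_gear), contraposes to O(stow_gear ⊃ not flag_roster); with O(stow_gear) we get O(not flag_roster).
From O(not flag_roster) and premise 2, O(not flag_roster ⊃ escalate_schedule), we obtain O(escalate_schedule).
Premise 10, O(not withhold_badge ⊃ not escalate_schedule), contraposes to O(escalate_schedule ⊃ withhold_badge); with O(escalate_schedule) we get O(withhold_badge).
Premise 12 is O(withhold_badge ⊃ withhold_ledger); since O(withhold_badge), deontic closure gives O(withhold_ledger).
Premises 1, 3, 6, 11 do not contribute to this derivation.
So O(withhold_ledger) follows.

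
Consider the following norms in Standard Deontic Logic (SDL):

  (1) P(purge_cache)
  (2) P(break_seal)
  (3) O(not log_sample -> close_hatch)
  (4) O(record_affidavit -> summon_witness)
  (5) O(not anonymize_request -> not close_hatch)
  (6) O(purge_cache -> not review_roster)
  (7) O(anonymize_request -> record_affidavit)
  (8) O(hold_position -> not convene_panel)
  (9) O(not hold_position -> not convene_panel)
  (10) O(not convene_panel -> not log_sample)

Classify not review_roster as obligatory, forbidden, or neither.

Neither

Premise 6 is O(purge_cache -> not review_roster), but O(purge_cache) is not derivable from the premises (the permission P(purge_cache) asserts only not O(not purge_cache), not O(purge_cache)), so it does not yield O(not review_roster).
No premise or chain of K-axiom applications forces O(not review_roster), and none forces O(review_roster). So not review_roster is neither obligatory nor forbidden under these norms.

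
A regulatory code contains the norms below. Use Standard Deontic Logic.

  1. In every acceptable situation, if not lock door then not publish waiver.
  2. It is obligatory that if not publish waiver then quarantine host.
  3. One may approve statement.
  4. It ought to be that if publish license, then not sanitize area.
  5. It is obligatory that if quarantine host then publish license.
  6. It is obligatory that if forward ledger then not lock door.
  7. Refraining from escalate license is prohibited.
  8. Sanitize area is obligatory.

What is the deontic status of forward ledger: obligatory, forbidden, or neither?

Forbidden

From premise 8 we have O(sanitize_area).
The contrapositive of premise 4 (O(publish_license → ¬sanitize_area)) is O(sanitize_area → ¬publish_license), and O(sanitize_area) is already established, so O(¬publish_license).
Premise 5, O(quarantine_host → publish_license), contraposes to O(¬publish_license → ¬quarantine_host); with O(¬publish_license) we get O(¬quarantine_host).
The contrapositive of premise 2 (O(¬publish_waiver → quarantine_host)) is O(¬quarantine_host → publish_waiver), and O(¬quarantine_host) is already established, so O(publish_waiver).
The contrapositive of premise 1 (O(¬lock_door → ¬publish_waiver)) is O(publish_waiver → lock_door), and O(publish_waiver) is already established, so O(lock_door).
Premise 6 is O(forward_ledger → ¬lock_door); contrapositively O(lock_door → ¬forward_ledger). Since O(lock_door) holds, K gives O(¬forward_ledger).
Premises 3, 7 do not contribute to this derivation.
Thus O(¬forward_ledger), which is F(forward_ledger): forward_ledger is forbidden.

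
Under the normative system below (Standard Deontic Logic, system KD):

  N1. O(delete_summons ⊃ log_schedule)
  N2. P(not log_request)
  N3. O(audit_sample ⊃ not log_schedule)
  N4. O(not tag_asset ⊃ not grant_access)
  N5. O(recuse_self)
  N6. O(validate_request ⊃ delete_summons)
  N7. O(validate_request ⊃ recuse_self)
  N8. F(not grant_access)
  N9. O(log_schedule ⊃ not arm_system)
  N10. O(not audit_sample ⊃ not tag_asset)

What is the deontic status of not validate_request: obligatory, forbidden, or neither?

Obligatory

F(not grant_access) at premise 8 means O(grant_access).
Premise 4, O(not tag_asset ⊃ not grant_access), contraposes to O(grant_access ⊃ tag_asset); with O(grant_access) we get O(tag_asset).
Premise 10 is O(not audit_sample ⊃ not tag_asset); contrapositively O(tag_asset ⊃ audit_sample). Since O(tag_asset) holds, K gives O(audit_sample).
From O(audit_sample) and premise 3, O(audit_sample ⊃ not log_schedule), we obtain O(not log_schedule).
Premise 1, O(delete_summons ⊃ log_schedule), contraposes to O(not log_schedule ⊃ not delete_summons); with O(not log_schedule) we get O(not delete_summons).
The contrapositive of premise 6 (O(validate_request ⊃ delete_summons)) is O(not delete_summons ⊃ not validate_request), and O(not delete_summons) is already established, so O(not validate_request).
Premises 2, 5, 7, 9 do not contribute to this derivation.
Hence not validate_request is obligatory.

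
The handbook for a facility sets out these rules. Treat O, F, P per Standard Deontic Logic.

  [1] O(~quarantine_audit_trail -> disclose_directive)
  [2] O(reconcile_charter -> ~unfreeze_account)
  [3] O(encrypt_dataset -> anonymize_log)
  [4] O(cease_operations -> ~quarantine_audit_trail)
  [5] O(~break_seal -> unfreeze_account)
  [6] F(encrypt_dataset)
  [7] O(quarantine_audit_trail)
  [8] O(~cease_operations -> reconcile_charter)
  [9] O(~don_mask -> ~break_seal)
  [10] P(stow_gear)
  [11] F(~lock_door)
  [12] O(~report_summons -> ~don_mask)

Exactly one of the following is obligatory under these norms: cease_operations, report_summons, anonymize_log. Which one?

report_summons

From premise 7 we have O(quarantine_audit_trail).
Premise 4 is O(cease_operations -> ~quarantine_audit_trail); contrapositively O(quarantine_audit_trail -> ~cease_operations). Since O(quarantine_audit_trail) holds, K gives O(~cease_operations).
From O(~cease_operations) and premise 8, O(~cease_operations -> reconcile_charter), we obtain O(reconcile_charter).
Applying K to premise 2 (O(reconcile_charter -> ~unfreeze_account)) and O(reconcile_charter) yields O(~unfreeze_account).
Premise 5, O(~break_seal -> unfreeze_account), contraposes to O(~unfreeze_account -> break_seal); with O(~unfreeze_account) we get O(break_seal).
The contrapositive of premise 9 (O(~don_mask -> ~break_seal)) is O(break_seal -> don_mask), and O(break_seal) is already established, so O(don_mask).
The contrapositive of premise 12 (O(~report_summons -> ~don_mask)) is O(don_mask -> report_summons), and O(don_mask) is already established, so O(report_summons).
So O(report_summons) holds — report_summons is obligatory. None of the other listed options is made obligatory by any chain of premises.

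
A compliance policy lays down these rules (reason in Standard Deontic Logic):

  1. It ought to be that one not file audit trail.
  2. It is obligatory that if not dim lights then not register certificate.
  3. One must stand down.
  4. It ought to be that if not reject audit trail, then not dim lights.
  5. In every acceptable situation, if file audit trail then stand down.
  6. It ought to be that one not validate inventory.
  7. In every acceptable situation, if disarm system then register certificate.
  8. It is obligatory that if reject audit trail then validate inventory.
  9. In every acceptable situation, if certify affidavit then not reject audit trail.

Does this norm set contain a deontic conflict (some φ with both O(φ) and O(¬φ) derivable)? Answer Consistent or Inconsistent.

Premise 5 is O(file_audit_trail → stand_down); even if O(stand_down) held, inferring O(file_audit_trail) would be affirming the consequent — invalid.
So O(file_audit_trail) is not derivable, and the apparent clash with O(¬file_audit_trail) does not arise.
A world satisfying every obligation exists (e.g. certify_affidavit=false, dim_lights=false, disarm_system=false, file_audit_trail=false, register_certificate=false, reject_audit_trail=false, stand_down=true, validate_inventory=false); no atom is both obligatory and forbidden, so the set is consistent.

Consistent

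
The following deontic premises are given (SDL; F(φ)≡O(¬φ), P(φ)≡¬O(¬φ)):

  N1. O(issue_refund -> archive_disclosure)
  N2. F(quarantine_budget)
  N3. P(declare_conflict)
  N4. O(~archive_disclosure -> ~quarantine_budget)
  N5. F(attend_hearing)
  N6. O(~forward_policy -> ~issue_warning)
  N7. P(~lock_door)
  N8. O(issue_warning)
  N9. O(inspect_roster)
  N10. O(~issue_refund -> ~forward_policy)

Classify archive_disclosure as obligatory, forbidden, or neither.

Obligatory

Premise 8 gives O(issue_warning).
Premise 6, O(~forward_policy -> ~issue_warning), contraposes to O(issue_warning -> forward_policy); with O(issue_warning) we get O(forward_policy).
Premise 10, O(~issue_refund -> ~forward_policy), contraposes to O(forward_policy -> issue_refund); with O(forward_policy) we get O(issue_refund).
From O(issue_refund) and premise 1, O(issue_refund -> archive_disclosure), we obtain O(archive_disclosure).
Premises 2, 3, 4, 5, 7, 9 do not contribute to this derivation.
Hence archive_disclosure is obligatory.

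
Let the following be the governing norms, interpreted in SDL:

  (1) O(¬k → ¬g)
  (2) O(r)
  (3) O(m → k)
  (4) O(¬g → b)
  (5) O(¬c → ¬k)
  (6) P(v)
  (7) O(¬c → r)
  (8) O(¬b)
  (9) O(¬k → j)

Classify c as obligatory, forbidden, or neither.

Premise 8 states O(¬b) outright.
The contrapositive of premise 4 (O(¬g → b)) is O(¬b → g), and O(¬b) is already established, so O(g).
The contrapositive of premise 1 (O(¬k → ¬g)) is O(g → k), and O(g) is already established, so O(k).
Premise 5 is O(¬c → ¬k); contrapositively O(k → c). Since O(k) holds, K gives O(c).
Premises 2, 3, 6, 7, 9 do not contribute to this derivation.
Hence c is obligatory.

Obligatory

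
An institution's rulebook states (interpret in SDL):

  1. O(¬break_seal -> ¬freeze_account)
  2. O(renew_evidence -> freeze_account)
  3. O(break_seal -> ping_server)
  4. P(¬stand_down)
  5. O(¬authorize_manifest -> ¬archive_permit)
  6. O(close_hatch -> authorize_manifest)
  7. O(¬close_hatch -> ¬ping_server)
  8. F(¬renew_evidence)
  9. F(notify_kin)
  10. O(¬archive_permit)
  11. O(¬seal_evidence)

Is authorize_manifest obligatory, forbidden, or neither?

Obligatory

F(¬renew_evidence) at premise 8 means O(renew_evidence).
Premise 2 is O(renew_evidence -> freeze_account); since O(renew_evidence), deontic closure gives O(freeze_account).
Premise 1 is O(¬break_seal -> ¬freeze_account); contrapositively O(freeze_account -> break_seal). Since O(freeze_account) holds, K gives O(break_seal).
From O(break_seal) and premise 3, O(break_seal -> ping_server), we obtain O(ping_server).
Premise 7, O(¬close_hatch -> ¬ping_server), contraposes to O(ping_server -> close_hatch); with O(ping_server) we get O(close_hatch).
Premise 6 is O(close_hatch -> authorize_manifest); since O(close_hatch), deontic closure gives O(authorize_manifest).
Premises 4, 5, 9, 10, 11 do not contribute to this derivation.
Hence authorize_manifest is obligatory.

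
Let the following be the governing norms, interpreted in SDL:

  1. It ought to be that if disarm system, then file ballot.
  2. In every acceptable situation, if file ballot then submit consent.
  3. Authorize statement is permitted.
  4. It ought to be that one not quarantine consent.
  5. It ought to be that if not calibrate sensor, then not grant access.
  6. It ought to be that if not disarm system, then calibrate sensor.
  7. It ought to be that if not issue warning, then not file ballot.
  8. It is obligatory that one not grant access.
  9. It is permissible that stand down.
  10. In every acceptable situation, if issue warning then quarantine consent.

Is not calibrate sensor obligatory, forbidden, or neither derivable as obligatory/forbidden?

From premise 4 we have O(¬quarantine_consent).
The contrapositive of premise 10 (O(issue_warning → quarantine_consent)) is O(¬quarantine_consent → ¬issue_warning), and O(¬quarantine_consent) is already established, so O(¬issue_warning).
Premise 7 is O(¬issue_warning → ¬file_ballot); since O(¬issue_warning), deontic closure gives O(¬file_ballot).
The contrapositive of premise 1 (O(disarm_system → file_ballot)) is O(¬file_ballot → ¬disarm_system), and O(¬file_ballot) is already established, so O(¬disarm_system).
With premise 6, O(¬disarm_system → calibrate_sensor), the K-axiom yields O(calibrate_sensor).
Premises 2, 3, 5, 8, 9 do not contribute to this derivation.
Thus O(calibrate_sensor), which is F(¬calibrate_sensor): ¬calibrate_sensor is forbidden.

Forbidden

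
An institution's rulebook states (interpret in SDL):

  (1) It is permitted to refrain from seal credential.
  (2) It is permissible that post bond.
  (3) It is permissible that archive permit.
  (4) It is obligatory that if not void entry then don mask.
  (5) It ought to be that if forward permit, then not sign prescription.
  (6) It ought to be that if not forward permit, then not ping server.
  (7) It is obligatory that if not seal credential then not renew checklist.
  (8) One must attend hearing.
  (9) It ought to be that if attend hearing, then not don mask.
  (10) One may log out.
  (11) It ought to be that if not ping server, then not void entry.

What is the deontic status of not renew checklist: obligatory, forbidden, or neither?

Neither

Premise 7 is O(¬seal_credential → ¬renew_checklist), but O(¬seal_credential) is not derivable from the premises (the permission P(¬seal_credential) asserts only ¬O(seal_credential), not O(¬seal_credential)), so it does not yield O(¬renew_checklist).
No premise or chain of K-axiom applications forces O(¬renew_checklist), and none forces O(renew_checklist). So ¬renew_checklist is neither obligatory nor forbidden under these norms.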